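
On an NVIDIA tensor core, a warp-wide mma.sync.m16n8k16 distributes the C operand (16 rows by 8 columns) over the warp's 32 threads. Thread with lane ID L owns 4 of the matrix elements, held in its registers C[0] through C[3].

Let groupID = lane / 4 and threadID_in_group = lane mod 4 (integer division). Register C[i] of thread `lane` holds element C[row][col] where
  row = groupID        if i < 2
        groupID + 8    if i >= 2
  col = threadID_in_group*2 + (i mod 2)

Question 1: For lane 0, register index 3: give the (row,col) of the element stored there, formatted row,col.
8,1

lane 0->0/4=0, 0 mod 4=0
i=3  r:0+8->8  c:2·0+1->1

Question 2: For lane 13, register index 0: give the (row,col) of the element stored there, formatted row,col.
lane 13: gr=3 (13/4), th=1 (13%4)
i=0: r=3+0=3, c=1*2+0=2

3,2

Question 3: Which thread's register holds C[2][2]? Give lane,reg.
9,0

r=2->g=2,rb=0  c=2->t=1,b0=0
L=2*4+1=9  i=0*2+0=0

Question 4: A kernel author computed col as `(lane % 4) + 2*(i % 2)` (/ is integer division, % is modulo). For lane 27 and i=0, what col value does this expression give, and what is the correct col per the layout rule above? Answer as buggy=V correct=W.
buggy=3 correct=6

`(lane % 4) + 2*(i % 2)`[27,0]->3
27: g=6,t=3
[0] (6+0,3*2+0) = (6,6)
col: 3 vs 6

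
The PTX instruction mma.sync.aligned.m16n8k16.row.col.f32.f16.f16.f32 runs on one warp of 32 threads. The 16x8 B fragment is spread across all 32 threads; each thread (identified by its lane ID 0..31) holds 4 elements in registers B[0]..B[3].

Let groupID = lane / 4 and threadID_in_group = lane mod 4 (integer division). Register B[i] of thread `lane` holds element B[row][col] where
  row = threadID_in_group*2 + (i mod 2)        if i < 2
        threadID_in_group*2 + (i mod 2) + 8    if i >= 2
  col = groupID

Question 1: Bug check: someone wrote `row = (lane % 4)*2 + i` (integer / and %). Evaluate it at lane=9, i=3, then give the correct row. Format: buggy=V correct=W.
`(lane % 4)*2 + i`[9,3]->5
L=9->g=9>>2=2, t=9&3=1
[3]->row 1·2+1+8=11  col g=2
row: 5 vs 11

buggy=5 correct=11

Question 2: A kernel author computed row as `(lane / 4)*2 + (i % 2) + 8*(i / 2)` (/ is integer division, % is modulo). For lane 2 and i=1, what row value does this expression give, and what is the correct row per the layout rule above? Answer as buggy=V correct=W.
buggy=1 correct=5

`(lane / 4)*2 + (i % 2) + 8*(i / 2)`[2,1]->1
2: g=0,t=2
[1] (2*2+1+0,0) = (5,0)
row: 1 vs 5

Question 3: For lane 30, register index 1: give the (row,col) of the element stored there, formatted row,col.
5,7

lane 30->30/4=7, 30 mod 4=2
i=1  r:2·2+1+0->5  c:7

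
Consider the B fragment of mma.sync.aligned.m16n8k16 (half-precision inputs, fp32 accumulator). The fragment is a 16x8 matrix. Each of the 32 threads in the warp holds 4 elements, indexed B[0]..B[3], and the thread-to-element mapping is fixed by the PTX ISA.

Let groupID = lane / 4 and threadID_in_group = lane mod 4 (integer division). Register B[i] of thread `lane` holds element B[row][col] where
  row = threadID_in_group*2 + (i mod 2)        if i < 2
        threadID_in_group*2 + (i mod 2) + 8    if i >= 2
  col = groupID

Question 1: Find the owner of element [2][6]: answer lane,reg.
25,0

c=6⇒gr=6  r=2⇒Rb=0,th=1,odd=0
L=6*4+1=25  i=0*2+0=0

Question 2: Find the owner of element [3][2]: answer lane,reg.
9,1

c=2→G=2  r=3→rhi=0,T=1,p=1
L=2*4+1=9  i=0*2+1=1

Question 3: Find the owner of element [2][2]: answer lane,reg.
c=2->g=2  r=2->rb=0,t=1,b0=0
L=2*4+1=9  i=0*2+0=0

9,0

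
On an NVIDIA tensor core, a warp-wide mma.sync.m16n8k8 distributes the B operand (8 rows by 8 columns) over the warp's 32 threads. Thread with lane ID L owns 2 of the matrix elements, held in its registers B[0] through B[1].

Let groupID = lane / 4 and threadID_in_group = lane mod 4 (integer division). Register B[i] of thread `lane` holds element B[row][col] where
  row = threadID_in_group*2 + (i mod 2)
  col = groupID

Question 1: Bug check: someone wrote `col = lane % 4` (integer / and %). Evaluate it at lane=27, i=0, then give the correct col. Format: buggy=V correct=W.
buggy=3 correct=6

`lane % 4`[27,0]->3
lane 27: g=6 (27/4), t=3 (27%4)
i=0: r=3*2+0=6, c=g=6
col: 3 vs 6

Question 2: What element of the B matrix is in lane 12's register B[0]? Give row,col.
L=12->g=12>>2=3, t=12&3=0
[0]->row 0·2+0=0  col g=3

0,3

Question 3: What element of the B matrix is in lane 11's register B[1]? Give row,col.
L=11=>grp=11>>2=2, tig=11&3=3
[1]=>row 3·2+1=7  col grp=2

7,2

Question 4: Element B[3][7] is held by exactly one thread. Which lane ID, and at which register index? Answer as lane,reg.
29,1

c=7⇒gr=7  r=3⇒th=1,odd=1
L=7*4+1=29  i=1=1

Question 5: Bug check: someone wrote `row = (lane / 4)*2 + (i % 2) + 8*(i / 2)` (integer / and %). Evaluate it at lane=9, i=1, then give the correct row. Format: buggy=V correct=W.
buggy=5 correct=3

`(lane / 4)*2 + (i % 2) + 8*(i / 2)`[9,1]=>5
lane 9=>9/4=2, 9 mod 4=1
i=1  r:2·1+1=>3  c:2
row: 5 vs 3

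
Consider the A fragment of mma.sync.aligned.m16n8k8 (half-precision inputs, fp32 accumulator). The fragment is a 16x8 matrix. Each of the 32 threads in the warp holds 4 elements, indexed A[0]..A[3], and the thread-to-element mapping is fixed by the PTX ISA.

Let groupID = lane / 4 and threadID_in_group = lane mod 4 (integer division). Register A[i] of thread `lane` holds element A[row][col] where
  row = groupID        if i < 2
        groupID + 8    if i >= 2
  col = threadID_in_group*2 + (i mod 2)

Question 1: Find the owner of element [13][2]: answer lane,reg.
21,2

r=13⇒gr=5,Rb=1  c=2⇒th=1,odd=0
L=5*4+1=21  i=1*2+0=2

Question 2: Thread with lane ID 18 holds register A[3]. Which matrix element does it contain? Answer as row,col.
lane 18->18/4=4, 18 mod 4=2
i=3  r:4+8->12  c:2·2+1->5

12,5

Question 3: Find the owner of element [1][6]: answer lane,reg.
r=1->g=1,rb=0  c=6->t=3,b0=0
L=1*4+3=7  i=0*2+0=0

7,0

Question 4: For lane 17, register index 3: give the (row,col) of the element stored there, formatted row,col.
12,3

lane 17: g=4 (17/4), t=1 (17%4)
i=3: r=4+8=12, c=1*2+1=3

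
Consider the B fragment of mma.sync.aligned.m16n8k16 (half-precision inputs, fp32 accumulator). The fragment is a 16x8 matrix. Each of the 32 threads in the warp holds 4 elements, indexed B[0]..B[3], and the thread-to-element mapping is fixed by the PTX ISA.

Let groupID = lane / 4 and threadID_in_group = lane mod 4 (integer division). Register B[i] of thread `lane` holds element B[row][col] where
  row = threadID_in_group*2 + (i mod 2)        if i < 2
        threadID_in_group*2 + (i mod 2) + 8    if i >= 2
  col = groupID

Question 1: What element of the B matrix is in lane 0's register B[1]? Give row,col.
lane 0->0/4=0, 0 mod 4=0
i=1  r:2·0+1+0->1  c:0

1,0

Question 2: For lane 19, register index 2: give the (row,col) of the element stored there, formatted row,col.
lane 19: gr=4 (19/4), th=3 (19%4)
i=2: r=3*2+0+8=14, c=gr=4

14,4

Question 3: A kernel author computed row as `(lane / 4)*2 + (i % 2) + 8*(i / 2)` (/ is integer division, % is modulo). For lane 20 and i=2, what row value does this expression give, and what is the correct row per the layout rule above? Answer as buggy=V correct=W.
`(lane / 4)*2 + (i % 2) + 8*(i / 2)`[20,2]->18
lane 20->20/4=5, 20 mod 4=0
i=2  r:2·0+0+8->8  c:5
row: 18 vs 8

buggy=18 correct=8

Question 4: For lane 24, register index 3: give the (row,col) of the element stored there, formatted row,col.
lane 24->24/4=6, 24 mod 4=0
i=3  r:2·0+1+8->9  c:6

9,6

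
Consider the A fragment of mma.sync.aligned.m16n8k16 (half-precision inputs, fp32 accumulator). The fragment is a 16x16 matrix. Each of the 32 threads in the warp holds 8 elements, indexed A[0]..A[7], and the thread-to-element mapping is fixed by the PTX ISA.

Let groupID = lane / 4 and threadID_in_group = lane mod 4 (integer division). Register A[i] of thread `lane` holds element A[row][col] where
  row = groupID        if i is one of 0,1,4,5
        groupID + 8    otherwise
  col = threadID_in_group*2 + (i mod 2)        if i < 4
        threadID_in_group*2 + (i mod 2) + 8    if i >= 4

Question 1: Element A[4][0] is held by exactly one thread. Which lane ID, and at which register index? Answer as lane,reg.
16,0

r: 4->gid=4,r8=0  c: 0->c8=0,tid=0,i&1=0
L=4*4+0=16  i=0*4+0*2+0=0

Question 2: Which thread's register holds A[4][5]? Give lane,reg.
18,1

r:4=>grp=4,rB=0  c:5=>cB=0,tig=2,lo=1
L=4*4+2=18  i=0*4+0*2+1=1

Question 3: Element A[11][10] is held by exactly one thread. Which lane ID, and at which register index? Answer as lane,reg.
13,6

r:11=>grp=3,rB=1  c:10=>cB=1,tig=1,lo=0
L=3*4+1=13  i=1*4+1*2+0=6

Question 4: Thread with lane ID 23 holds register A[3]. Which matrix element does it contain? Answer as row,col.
13,7

23: gr=5,th=3
[3] (5+8,3*2+1+0) = (13,7)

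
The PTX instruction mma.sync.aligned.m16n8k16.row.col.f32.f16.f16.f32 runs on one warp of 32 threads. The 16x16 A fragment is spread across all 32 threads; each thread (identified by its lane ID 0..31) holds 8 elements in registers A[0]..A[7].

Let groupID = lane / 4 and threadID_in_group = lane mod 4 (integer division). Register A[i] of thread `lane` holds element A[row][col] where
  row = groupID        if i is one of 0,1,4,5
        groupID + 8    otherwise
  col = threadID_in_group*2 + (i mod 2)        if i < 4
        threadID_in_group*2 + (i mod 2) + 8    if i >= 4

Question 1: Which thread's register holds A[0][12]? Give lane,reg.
r=0→G=0,rhi=0  c=12→chi=1,T=2,p=0
L=0*4+2=2  i=1*4+0*2+0=4

2,4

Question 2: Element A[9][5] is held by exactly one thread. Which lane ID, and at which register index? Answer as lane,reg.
r=9⇒gr=1,Rb=1  c=5⇒Cb=0,th=2,odd=1
L=1*4+2=6  i=0*4+1*2+1=3

6,3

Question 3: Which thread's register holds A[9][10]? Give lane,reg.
5,6

r=9⇒gr=1,Rb=1  c=10⇒Cb=1,th=1,odd=0
L=1*4+1=5  i=1*4+1*2+0=6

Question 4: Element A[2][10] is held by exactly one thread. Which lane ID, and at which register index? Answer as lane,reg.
r=2→G=2,rhi=0  c=10→chi=1,T=1,p=0
L=2*4+1=9  i=1*4+0*2+0=4

9,4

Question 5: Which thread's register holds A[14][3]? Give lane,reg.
25,3

r=14⇒gr=6,Rb=1  c=3⇒Cb=0,th=1,odd=1
L=6*4+1=25  i=0*4+1*2+1=3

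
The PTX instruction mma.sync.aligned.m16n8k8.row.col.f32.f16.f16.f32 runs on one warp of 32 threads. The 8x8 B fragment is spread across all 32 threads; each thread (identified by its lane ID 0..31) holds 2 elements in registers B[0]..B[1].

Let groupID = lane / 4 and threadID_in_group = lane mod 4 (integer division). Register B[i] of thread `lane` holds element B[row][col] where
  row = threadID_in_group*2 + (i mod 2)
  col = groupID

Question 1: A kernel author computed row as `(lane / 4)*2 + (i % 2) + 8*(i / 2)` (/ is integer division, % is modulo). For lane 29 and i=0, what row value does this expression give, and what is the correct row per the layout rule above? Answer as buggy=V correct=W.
buggy=14 correct=2

`(lane / 4)*2 + (i % 2) + 8*(i / 2)`[29,0]->14
29: g=7,t=1
[0] (1*2+0,7) = (2,7)
row: 14 vs 2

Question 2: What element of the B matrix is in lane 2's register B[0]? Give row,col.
4,0

2: gid=0,tid=2
[0] (2*2+0,0) = (4,0)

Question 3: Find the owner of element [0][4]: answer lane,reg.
16,0

c=4⇒gr=4  r=0⇒th=0,odd=0
L=4*4+0=16  i=0=0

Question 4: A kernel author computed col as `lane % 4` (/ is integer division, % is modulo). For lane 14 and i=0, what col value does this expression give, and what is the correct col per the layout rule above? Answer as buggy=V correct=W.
buggy=2 correct=3

`lane % 4`[14,0]=>2
lane 14=>14/4=3, 14 mod 4=2
i=0  r:2·2+0=>4  c:3
col: 2 vs 3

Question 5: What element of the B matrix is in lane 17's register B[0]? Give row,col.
2,4

lane 17: grp=4 (17/4), tig=1 (17%4)
i=0: r=1*2+0=2, c=grp=4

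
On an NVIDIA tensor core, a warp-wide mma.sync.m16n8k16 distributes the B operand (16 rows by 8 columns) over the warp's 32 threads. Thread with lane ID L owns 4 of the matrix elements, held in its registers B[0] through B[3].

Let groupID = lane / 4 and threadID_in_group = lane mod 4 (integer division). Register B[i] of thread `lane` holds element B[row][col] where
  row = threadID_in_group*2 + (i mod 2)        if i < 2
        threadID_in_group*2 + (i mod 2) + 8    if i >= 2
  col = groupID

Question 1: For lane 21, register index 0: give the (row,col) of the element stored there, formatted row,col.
lane 21: g=5 (21/4), t=1 (21%4)
i=0: r=1*2+0+0=2, c=g=5

2,5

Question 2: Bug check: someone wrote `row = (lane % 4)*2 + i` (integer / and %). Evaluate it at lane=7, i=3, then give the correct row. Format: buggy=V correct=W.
`(lane % 4)*2 + i`[7,3]->9
lane 7->7/4=1, 7 mod 4=3
i=3  r:2·3+1+8->15  c:1
row: 9 vs 15

buggy=9 correct=15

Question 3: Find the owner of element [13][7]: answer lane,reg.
c=7⇒gr=7  r=13⇒Rb=1,th=2,odd=1
L=7*4+2=30  i=1*2+1=3

30,3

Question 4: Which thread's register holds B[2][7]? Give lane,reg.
c: 7->gid=7  r: 2->r8=0,tid=1,i&1=0
L=7*4+1=29  i=0*2+0=0

29,0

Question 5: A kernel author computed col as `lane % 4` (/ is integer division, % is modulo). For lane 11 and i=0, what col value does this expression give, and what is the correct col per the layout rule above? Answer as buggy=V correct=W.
buggy=3 correct=2

`lane % 4`[11,0]⇒3
lane 11: gr=2 (11/4), th=3 (11%4)
i=0: r=3*2+0+0=6, c=gr=2
col: 3 vs 2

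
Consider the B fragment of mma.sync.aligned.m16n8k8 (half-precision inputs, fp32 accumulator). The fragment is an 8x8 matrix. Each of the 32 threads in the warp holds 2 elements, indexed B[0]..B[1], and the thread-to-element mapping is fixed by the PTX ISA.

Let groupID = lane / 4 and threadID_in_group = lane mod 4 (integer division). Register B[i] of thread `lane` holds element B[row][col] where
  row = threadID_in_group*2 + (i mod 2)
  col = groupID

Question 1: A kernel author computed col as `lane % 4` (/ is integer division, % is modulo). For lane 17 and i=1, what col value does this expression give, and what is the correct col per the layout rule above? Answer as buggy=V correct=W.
buggy=1 correct=4

`lane % 4`[17,1]->1
L=17->gid=17>>2=4, tid=17&3=1
[1]->row 1·2+1=3  col gid=4
col: 1 vs 4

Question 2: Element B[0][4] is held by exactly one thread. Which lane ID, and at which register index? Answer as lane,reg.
16,0

c=4→G=4  r=0→T=0,p=0
L=4*4+0=16  i=0=0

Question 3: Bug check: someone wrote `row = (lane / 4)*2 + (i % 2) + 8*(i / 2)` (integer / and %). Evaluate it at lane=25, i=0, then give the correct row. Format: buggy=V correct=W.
`(lane / 4)*2 + (i % 2) + 8*(i / 2)`[25,0]->12
lane 25->25/4=6, 25 mod 4=1
i=0  r:2·1+0->2  c:6
row: 12 vs 2

buggy=12 correct=2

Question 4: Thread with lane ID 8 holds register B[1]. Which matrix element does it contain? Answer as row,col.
lane 8: G=2 (8/4), T=0 (8%4)
i=1: r=0*2+1=1, c=G=2

1,2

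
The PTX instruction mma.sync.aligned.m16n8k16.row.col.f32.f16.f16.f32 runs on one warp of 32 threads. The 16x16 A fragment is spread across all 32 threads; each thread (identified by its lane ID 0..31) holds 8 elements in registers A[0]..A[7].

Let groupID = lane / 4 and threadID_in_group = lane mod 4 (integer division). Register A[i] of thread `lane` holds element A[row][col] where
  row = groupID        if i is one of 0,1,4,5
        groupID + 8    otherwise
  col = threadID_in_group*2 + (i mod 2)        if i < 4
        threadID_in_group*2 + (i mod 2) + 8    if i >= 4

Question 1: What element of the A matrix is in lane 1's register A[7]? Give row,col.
L=1=>grp=1>>2=0, tig=1&3=1
[7]=>row 0+8=8  col 1·2+1+8=11

8,11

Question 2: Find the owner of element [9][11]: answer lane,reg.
r=9⇒gr=1,Rb=1  c=11⇒Cb=1,th=1,odd=1
L=1*4+1=5  i=1*4+1*2+1=7

5,7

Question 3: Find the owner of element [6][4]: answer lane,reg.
26,0

r: 6->gid=6,r8=0  c: 4->c8=0,tid=2,i&1=0
L=6*4+2=26  i=0*4+0*2+0=0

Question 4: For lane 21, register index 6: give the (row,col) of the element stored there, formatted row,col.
21: g=5,t=1
[6] (5+8,1*2+0+8) = (13,10)

13,10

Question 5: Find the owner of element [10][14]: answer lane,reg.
11,6

r: 10->gid=2,r8=1  c: 14->c8=1,tid=3,i&1=0
L=2*4+3=11  i=1*4+1*2+0=6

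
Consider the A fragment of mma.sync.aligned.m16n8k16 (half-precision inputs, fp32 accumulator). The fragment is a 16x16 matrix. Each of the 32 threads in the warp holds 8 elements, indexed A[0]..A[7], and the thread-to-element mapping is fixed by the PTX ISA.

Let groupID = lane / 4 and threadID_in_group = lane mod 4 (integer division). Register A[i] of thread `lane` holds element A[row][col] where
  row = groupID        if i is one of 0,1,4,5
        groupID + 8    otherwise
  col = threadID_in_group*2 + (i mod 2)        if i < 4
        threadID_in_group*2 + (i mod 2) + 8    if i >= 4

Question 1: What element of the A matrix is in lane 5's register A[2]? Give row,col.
9,2

lane 5: g=1 (5/4), t=1 (5%4)
i=2: r=1+8=9, c=1*2+0+0=2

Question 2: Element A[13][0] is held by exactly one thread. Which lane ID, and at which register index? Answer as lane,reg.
20,2

r=13->g=5,rb=1  c=0->cb=0,t=0,b0=0
L=5*4+0=20  i=0*4+1*2+0=2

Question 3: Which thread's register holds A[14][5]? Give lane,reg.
r: 14->gid=6,r8=1  c: 5->c8=0,tid=2,i&1=1
L=6*4+2=26  i=0*4+1*2+1=3

26,3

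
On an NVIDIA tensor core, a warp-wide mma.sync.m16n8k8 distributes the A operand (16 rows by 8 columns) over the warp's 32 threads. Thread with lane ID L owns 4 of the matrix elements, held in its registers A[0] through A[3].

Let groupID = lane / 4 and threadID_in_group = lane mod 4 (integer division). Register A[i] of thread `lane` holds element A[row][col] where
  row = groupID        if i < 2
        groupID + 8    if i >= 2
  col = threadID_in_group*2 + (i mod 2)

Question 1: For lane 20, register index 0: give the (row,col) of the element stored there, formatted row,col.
L=20->g=20>>2=5, t=20&3=0
[0]->row 5+0=5  col 0·2+0=0

5,0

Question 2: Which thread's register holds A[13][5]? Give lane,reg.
22,3

r:13=>grp=5,rB=1  c:5=>tig=2,lo=1
L=5*4+2=22  i=1*2+1=3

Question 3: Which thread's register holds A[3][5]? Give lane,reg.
14,1

r=3→G=3,rhi=0  c=5→T=2,p=1
L=3*4+2=14  i=0*2+1=1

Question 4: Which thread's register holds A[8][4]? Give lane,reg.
2,2

r: 8->gid=0,r8=1  c: 4->tid=2,i&1=0
L=0*4+2=2  i=1*2+0=2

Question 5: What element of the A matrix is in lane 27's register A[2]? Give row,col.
14,6

27: G=6,T=3
[2] (6+8,3*2+0) = (14,6)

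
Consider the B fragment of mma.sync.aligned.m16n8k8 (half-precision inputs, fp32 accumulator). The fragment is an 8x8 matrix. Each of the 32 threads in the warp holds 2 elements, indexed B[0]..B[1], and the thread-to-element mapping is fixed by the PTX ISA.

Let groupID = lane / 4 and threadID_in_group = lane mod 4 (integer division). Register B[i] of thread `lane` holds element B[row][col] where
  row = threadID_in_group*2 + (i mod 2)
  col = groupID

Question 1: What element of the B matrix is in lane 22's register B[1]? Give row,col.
lane 22->22/4=5, 22 mod 4=2
i=1  r:2·2+1->5  c:5

5,5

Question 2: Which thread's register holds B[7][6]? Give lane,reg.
c=6⇒gr=6  r=7⇒th=3,odd=1
L=6*4+3=27  i=1=1

27,1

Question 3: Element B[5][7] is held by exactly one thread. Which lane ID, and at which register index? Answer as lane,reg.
c=7→G=7  r=5→T=2,p=1
L=7*4+2=30  i=1=1

30,1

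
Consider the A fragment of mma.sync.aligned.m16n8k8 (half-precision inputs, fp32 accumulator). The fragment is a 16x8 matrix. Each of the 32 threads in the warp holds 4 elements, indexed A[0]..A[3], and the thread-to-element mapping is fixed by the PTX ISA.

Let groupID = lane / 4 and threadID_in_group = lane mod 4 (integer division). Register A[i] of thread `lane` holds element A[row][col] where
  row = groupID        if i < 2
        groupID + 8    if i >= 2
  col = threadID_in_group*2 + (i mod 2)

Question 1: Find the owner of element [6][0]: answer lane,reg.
24,0

r=6->g=6,rb=0  c=0->t=0,b0=0
L=6*4+0=24  i=0*2+0=0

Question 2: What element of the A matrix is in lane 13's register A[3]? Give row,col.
lane 13: G=3 (13/4), T=1 (13%4)
i=3: r=3+8=11, c=1*2+1=3

11,3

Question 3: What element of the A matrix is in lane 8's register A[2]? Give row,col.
lane 8: grp=2 (8/4), tig=0 (8%4)
i=2: r=2+8=10, c=0*2+0=0

10,0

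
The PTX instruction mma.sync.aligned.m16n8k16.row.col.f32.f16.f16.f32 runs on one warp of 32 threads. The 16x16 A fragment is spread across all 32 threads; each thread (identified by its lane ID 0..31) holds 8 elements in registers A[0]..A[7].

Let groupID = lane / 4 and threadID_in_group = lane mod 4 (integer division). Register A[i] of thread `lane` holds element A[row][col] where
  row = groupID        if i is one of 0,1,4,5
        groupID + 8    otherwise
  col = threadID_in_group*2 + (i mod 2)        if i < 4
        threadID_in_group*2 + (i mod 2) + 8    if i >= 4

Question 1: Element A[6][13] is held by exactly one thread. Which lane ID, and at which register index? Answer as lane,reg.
r=6→G=6,rhi=0  c=13→chi=1,T=2,p=1
L=6*4+2=26  i=1*4+0*2+1=5

26,5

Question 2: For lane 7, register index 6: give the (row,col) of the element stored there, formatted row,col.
9,14

7: gid=1,tid=3
[6] (1+8,3*2+0+8) = (9,14)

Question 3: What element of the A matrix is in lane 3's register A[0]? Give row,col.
3: grp=0,tig=3
[0] (0+0,3*2+0+0) = (0,6)

0,6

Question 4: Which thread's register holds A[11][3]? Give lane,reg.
r: 11->gid=3,r8=1  c: 3->c8=0,tid=1,i&1=1
L=3*4+1=13  i=0*4+1*2+1=3

13,3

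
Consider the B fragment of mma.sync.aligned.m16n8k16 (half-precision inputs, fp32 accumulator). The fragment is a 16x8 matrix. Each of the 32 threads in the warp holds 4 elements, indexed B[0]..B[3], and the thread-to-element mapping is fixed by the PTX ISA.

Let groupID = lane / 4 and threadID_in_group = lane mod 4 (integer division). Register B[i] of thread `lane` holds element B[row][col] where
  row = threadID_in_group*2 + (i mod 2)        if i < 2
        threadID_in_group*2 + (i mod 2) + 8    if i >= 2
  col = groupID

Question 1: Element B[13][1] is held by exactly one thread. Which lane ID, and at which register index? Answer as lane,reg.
6,3

c:1=>grp=1  r:13=>rB=1,tig=2,lo=1
L=1*4+2=6  i=1*2+1=3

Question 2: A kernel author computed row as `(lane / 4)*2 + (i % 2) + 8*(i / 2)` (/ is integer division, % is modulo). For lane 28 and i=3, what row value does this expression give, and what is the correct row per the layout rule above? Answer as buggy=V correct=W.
`(lane / 4)*2 + (i % 2) + 8*(i / 2)`[28,3]->23
L=28->g=28>>2=7, t=28&3=0
[3]->row 0·2+1+8=9  col g=7
row: 23 vs 9

buggy=23 correct=9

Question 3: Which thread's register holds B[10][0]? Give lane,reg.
1,2

c=0->g=0  r=10->rb=1,t=1,b0=0
L=0*4+1=1  i=1*2+0=2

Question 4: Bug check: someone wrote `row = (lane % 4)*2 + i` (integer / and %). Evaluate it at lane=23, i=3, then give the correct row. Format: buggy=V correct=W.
`(lane % 4)*2 + i`[23,3]=>9
L=23=>grp=23>>2=5, tig=23&3=3
[3]=>row 3·2+1+8=15  col grp=5
row: 9 vs 15

buggy=9 correct=15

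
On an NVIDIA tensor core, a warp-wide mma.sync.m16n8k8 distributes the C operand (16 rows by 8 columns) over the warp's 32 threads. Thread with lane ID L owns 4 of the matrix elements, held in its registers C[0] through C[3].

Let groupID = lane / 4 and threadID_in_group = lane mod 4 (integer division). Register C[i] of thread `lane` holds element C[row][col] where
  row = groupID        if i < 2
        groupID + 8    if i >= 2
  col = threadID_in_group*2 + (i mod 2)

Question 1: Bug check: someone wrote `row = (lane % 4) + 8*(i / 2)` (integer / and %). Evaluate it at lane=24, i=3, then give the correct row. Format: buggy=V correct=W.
buggy=8 correct=14

`(lane % 4) + 8*(i / 2)`[24,3]=>8
24: grp=6,tig=0
[3] (6+8,0*2+1) = (14,1)
row: 8 vs 14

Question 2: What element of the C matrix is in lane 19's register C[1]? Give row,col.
lane 19->19/4=4, 19 mod 4=3
i=1  r:4+0->4  c:2·3+1->7

4,7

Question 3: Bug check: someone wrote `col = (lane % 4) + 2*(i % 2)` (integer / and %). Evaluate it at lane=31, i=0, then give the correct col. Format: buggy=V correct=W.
buggy=3 correct=6

`(lane % 4) + 2*(i % 2)`[31,0]->3
lane 31: gid=7 (31/4), tid=3 (31%4)
i=0: r=7+0=7, c=3*2+0=6
col: 3 vs 6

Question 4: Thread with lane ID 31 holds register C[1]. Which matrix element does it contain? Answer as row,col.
L=31->gid=31>>2=7, tid=31&3=3
[1]->row 7+0=7  col 3·2+1=7

7,7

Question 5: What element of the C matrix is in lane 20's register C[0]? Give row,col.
L=20->gid=20>>2=5, tid=20&3=0
[0]->row 5+0=5  col 0·2+0=0

5,0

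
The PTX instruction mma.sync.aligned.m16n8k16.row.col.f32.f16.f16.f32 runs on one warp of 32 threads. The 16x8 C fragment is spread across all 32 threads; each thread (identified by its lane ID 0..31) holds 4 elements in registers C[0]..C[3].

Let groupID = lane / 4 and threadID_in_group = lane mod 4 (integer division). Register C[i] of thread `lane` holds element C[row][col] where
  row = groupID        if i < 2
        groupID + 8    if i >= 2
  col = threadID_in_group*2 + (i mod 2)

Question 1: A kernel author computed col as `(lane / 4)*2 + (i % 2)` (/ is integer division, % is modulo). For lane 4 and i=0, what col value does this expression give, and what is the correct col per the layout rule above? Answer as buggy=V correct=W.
buggy=2 correct=0

`(lane / 4)*2 + (i % 2)`[4,0]->2
L=4->gid=4>>2=1, tid=4&3=0
[0]->row 1+0=1  col 0·2+0=0
col: 2 vs 0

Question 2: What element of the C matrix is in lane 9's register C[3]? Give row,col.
10,3

L=9->g=9>>2=2, t=9&3=1
[3]->row 2+8=10  col 1·2+1=3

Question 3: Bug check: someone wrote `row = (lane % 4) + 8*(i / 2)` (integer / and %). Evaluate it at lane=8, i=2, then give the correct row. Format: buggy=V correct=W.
buggy=8 correct=10

`(lane % 4) + 8*(i / 2)`[8,2]→8
lane 8→8/4=2, 8 mod 4=0
i=2  r:2+8→10  c:2·0+0→0
row: 8 vs 10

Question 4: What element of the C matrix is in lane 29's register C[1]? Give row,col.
7,3

lane 29->29/4=7, 29 mod 4=1
i=1  r:7+0->7  c:2·1+1->3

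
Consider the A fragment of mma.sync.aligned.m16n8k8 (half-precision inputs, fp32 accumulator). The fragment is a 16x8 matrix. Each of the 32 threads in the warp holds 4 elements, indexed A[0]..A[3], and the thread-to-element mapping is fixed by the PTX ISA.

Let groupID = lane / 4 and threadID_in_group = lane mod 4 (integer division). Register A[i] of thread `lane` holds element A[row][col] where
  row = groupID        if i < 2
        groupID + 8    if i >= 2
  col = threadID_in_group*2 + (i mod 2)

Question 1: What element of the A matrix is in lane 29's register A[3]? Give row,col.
15,3

L=29->g=29>>2=7, t=29&3=1
[3]->row 7+8=15  col 1·2+1=3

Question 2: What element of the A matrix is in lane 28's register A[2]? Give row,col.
lane 28: G=7 (28/4), T=0 (28%4)
i=2: r=7+8=15, c=0*2+0=0

15,0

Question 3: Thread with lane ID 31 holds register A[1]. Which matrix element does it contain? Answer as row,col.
7,7

lane 31: gid=7 (31/4), tid=3 (31%4)
i=1: r=7+0=7, c=3*2+1=7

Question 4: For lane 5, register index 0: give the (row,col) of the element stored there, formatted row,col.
1,2

5: G=1,T=1
[0] (1+0,1*2+0) = (1,2)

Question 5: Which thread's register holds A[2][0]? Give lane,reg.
r=2→G=2,rhi=0  c=0→T=0,p=0
L=2*4+0=8  i=0*2+0=0

8,0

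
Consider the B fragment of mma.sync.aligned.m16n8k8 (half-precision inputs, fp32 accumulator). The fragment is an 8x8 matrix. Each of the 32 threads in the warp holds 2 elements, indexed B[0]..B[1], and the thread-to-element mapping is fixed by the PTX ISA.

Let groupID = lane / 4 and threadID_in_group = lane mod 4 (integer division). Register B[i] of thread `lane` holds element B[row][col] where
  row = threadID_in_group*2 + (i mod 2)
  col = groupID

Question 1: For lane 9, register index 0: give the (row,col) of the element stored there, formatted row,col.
2,2

9: gr=2,th=1
[0] (1*2+0,2) = (2,2)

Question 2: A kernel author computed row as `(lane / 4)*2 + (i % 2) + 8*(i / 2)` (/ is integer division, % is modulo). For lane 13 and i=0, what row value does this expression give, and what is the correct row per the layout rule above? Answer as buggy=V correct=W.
buggy=6 correct=2

`(lane / 4)*2 + (i % 2) + 8*(i / 2)`[13,0]=>6
L=13=>grp=13>>2=3, tig=13&3=1
[0]=>row 1·2+0=2  col grp=3
row: 6 vs 2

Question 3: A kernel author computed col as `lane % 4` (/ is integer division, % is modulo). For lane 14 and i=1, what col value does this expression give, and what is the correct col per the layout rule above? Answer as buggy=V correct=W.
`lane % 4`[14,1]->2
lane 14: g=3 (14/4), t=2 (14%4)
i=1: r=2*2+1=5, c=g=3
col: 2 vs 3

buggy=2 correct=3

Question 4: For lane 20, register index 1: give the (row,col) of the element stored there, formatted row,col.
lane 20: grp=5 (20/4), tig=0 (20%4)
i=1: r=0*2+1=1, c=grp=5

1,5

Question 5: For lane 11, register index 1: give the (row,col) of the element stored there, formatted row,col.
7,2

L=11→G=11>>2=2, T=11&3=3
[1]→row 3·2+1=7  col G=2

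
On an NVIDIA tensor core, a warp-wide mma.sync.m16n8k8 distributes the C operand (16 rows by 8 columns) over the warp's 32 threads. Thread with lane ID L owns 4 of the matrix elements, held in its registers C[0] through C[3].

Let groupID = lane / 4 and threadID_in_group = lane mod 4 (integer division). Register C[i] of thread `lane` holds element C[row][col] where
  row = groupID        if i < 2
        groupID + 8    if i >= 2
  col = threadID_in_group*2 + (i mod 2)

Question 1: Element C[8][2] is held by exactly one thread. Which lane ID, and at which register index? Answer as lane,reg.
r=8->g=0,rb=1  c=2->t=1,b0=0
L=0*4+1=1  i=1*2+0=2

1,2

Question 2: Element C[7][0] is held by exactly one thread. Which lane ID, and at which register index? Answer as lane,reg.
28,0

r=7⇒gr=7,Rb=0  c=0⇒th=0,odd=0
L=7*4+0=28  i=0*2+0=0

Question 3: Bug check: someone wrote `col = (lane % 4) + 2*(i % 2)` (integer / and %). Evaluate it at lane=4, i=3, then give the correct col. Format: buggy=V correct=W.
`(lane % 4) + 2*(i % 2)`[4,3]->2
lane 4: gid=1 (4/4), tid=0 (4%4)
i=3: r=1+8=9, c=0*2+1=1
col: 2 vs 1

buggy=2 correct=1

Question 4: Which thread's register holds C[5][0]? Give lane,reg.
20,0

r: 5->gid=5,r8=0  c: 0->tid=0,i&1=0
L=5*4+0=20  i=0*2+0=0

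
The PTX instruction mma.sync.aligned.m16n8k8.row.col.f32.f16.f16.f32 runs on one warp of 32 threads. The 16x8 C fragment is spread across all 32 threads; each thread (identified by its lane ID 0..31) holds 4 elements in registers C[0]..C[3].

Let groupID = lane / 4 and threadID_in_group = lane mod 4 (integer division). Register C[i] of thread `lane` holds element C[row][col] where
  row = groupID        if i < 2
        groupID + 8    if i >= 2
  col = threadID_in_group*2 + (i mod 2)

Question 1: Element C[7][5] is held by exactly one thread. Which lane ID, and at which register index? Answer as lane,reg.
30,1

r: 7->gid=7,r8=0  c: 5->tid=2,i&1=1
L=7*4+2=30  i=0*2+1=1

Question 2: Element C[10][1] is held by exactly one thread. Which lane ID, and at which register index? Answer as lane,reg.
8,3

r=10⇒gr=2,Rb=1  c=1⇒th=0,odd=1
L=2*4+0=8  i=1*2+1=3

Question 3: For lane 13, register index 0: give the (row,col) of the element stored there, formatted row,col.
L=13->g=13>>2=3, t=13&3=1
[0]->row 3+0=3  col 1·2+0=2

3,2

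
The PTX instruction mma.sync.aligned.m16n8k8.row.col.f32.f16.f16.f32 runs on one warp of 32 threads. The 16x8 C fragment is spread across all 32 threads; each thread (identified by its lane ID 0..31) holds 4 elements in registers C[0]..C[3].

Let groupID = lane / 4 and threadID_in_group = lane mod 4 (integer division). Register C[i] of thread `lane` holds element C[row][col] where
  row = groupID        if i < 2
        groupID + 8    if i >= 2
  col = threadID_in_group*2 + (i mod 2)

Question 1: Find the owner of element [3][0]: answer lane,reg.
12,0

r:3=>grp=3,rB=0  c:0=>tig=0,lo=0
L=3*4+0=12  i=0*2+0=0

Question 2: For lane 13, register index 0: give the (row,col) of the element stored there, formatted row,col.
3,2

L=13->gid=13>>2=3, tid=13&3=1
[0]->row 3+0=3  col 1·2+0=2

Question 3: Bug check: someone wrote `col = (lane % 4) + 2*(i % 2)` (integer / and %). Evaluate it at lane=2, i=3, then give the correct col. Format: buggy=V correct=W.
`(lane % 4) + 2*(i % 2)`[2,3]->4
lane 2->2/4=0, 2 mod 4=2
i=3  r:0+8->8  c:2·2+1->5
col: 4 vs 5

buggy=4 correct=5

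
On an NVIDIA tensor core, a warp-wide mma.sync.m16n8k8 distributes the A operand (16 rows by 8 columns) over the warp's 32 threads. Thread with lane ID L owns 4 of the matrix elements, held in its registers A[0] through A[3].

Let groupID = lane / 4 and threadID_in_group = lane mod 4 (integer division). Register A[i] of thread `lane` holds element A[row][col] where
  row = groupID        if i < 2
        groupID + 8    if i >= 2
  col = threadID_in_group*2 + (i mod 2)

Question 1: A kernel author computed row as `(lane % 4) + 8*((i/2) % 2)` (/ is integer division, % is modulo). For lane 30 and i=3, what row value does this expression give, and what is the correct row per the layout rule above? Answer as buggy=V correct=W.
buggy=10 correct=15

`(lane % 4) + 8*((i/2) % 2)`[30,3]⇒10
L=30⇒gr=30>>2=7, th=30&3=2
[3]⇒row 7+8=15  col 2·2+1=5
row: 10 vs 15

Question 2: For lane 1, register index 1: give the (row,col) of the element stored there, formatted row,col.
0,3

lane 1: gid=0 (1/4), tid=1 (1%4)
i=1: r=0+0=0, c=1*2+1=3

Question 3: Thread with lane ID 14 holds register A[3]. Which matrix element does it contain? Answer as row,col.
11,5

lane 14: grp=3 (14/4), tig=2 (14%4)
i=3: r=3+8=11, c=2*2+1=5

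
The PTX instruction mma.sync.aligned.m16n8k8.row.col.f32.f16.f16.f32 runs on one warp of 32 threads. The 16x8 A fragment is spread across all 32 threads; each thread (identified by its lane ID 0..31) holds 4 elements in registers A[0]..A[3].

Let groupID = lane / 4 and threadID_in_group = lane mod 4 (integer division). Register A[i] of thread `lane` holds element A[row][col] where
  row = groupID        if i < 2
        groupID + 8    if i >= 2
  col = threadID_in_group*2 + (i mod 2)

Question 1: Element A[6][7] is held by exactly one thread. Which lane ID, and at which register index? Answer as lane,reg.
r: 6->gid=6,r8=0  c: 7->tid=3,i&1=1
L=6*4+3=27  i=0*2+1=1

27,1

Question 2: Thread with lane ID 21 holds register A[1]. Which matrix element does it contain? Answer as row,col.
L=21→G=21>>2=5, T=21&3=1
[1]→row 5+0=5  col 1·2+1=3

5,3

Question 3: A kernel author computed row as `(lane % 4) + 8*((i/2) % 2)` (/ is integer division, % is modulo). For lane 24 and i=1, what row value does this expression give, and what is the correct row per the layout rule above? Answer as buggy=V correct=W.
buggy=0 correct=6

`(lane % 4) + 8*((i/2) % 2)`[24,1]⇒0
24: gr=6,th=0
[1] (6+0,0*2+1) = (6,1)
row: 0 vs 6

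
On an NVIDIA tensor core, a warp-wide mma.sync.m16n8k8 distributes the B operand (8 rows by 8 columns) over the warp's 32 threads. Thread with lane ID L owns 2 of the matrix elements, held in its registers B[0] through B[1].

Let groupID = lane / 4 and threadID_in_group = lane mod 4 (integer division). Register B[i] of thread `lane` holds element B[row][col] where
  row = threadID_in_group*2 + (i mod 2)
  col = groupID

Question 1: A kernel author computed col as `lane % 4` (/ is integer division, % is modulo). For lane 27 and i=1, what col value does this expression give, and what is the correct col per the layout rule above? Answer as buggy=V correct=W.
`lane % 4`[27,1]->3
27: g=6,t=3
[1] (3*2+1,6) = (7,6)
col: 3 vs 6

buggy=3 correct=6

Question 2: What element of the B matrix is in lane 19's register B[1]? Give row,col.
lane 19->19/4=4, 19 mod 4=3
i=1  r:2·3+1->7  c:4

7,4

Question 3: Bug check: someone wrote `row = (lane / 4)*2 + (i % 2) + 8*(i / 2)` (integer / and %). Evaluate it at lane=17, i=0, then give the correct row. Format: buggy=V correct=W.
`(lane / 4)*2 + (i % 2) + 8*(i / 2)`[17,0]⇒8
lane 17: gr=4 (17/4), th=1 (17%4)
i=0: r=1*2+0=2, c=gr=4
row: 8 vs 2

buggy=8 correct=2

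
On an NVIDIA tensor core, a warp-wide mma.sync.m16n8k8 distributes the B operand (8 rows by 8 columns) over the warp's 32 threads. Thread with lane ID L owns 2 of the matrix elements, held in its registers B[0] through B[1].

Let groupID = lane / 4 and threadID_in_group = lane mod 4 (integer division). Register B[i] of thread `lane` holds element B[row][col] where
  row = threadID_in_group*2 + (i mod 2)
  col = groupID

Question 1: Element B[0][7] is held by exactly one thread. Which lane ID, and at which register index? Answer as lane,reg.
28,0

c: 7->gid=7  r: 0->tid=0,i&1=0
L=7*4+0=28  i=0=0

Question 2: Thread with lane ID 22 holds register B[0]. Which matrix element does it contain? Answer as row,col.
lane 22⇒22/4=5, 22 mod 4=2
i=0  r:2·2+0⇒4  c:5

4,5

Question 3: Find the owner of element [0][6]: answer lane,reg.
c: 6->gid=6  r: 0->tid=0,i&1=0
L=6*4+0=24  i=0=0

24,0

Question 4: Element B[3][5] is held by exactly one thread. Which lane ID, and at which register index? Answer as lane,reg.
21,1

c: 5->gid=5  r: 3->tid=1,i&1=1
L=5*4+1=21  i=1=1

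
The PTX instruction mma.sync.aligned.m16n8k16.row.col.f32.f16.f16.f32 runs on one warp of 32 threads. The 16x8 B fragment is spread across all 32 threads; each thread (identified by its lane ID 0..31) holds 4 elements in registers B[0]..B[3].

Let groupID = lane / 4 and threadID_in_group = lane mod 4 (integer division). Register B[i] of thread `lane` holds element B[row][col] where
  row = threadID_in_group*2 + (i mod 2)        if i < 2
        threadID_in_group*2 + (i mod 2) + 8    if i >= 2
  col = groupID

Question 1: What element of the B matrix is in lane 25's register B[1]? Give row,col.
3,6

L=25->gid=25>>2=6, tid=25&3=1
[1]->row 1·2+1+0=3  col gid=6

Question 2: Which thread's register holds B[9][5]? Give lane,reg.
20,3

c=5->g=5  r=9->rb=1,t=0,b0=1
L=5*4+0=20  i=1*2+1=3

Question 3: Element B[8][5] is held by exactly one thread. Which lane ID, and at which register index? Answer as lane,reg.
c=5->g=5  r=8->rb=1,t=0,b0=0
L=5*4+0=20  i=1*2+0=2

20,2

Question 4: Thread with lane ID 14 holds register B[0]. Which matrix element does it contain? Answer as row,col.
14: grp=3,tig=2
[0] (2*2+0+0,3) = (4,3)

4,3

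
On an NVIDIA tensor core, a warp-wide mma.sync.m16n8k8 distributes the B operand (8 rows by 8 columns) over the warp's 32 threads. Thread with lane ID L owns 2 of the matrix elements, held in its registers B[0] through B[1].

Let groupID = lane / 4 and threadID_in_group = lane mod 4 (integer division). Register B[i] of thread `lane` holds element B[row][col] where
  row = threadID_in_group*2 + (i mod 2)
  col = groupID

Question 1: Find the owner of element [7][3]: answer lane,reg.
c: 3->gid=3  r: 7->tid=3,i&1=1
L=3*4+3=15  i=1=1

15,1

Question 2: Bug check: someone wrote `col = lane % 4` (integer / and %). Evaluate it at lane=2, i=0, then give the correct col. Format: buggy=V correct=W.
buggy=2 correct=0

`lane % 4`[2,0]=>2
L=2=>grp=2>>2=0, tig=2&3=2
[0]=>row 2·2+0=4  col grp=0
col: 2 vs 0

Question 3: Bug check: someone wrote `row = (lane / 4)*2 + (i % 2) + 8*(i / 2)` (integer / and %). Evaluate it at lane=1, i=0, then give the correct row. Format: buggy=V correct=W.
`(lane / 4)*2 + (i % 2) + 8*(i / 2)`[1,0]→0
lane 1: G=0 (1/4), T=1 (1%4)
i=0: r=1*2+0=2, c=G=0
row: 0 vs 2

buggy=0 correct=2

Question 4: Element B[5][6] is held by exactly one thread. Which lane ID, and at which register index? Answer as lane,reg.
c:6=>grp=6  r:5=>tig=2,lo=1
L=6*4+2=26  i=1=1

26,1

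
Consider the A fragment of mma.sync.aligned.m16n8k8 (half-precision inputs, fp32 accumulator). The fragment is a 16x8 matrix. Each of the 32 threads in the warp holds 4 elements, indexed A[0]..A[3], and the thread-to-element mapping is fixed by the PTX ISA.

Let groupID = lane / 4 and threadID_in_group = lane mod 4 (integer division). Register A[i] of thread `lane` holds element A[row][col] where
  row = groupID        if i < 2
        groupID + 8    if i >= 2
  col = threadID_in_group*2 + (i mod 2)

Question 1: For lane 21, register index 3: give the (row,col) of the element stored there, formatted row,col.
lane 21: gid=5 (21/4), tid=1 (21%4)
i=3: r=5+8=13, c=1*2+1=3

13,3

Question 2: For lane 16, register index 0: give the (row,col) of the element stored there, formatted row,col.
16: gid=4,tid=0
[0] (4+0,0*2+0) = (4,0)

4,0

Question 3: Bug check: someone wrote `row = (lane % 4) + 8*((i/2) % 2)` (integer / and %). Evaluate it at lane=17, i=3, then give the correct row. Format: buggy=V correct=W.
`(lane % 4) + 8*((i/2) % 2)`[17,3]->9
lane 17: gid=4 (17/4), tid=1 (17%4)
i=3: r=4+8=12, c=1*2+1=3
row: 9 vs 12

buggy=9 correct=12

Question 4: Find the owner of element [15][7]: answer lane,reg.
r: 15->gid=7,r8=1  c: 7->tid=3,i&1=1
L=7*4+3=31  i=1*2+1=3

31,3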